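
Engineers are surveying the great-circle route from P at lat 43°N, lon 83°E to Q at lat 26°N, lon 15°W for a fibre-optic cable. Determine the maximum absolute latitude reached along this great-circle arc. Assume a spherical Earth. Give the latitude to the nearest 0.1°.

≈ 48.3°N

The great circle lies in the plane with unit normal n̂ = (p₁ × p₂)/|p₁ × p₂|.
Here n̂_z ≈ -0.665; the vertex latitude is φ_max = arccos|n̂_z| ≈ 48.3°.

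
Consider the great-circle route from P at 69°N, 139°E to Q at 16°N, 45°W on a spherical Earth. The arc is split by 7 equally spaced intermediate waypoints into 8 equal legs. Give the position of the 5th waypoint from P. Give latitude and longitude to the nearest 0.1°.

≈ 51.6°N, 46.3°W

Write both endpoints as unit vectors p₁, p₂ with components (cos φ cos λ, cos φ sin λ, sin φ).
The central angle between the endpoints is δ = arccos(p₁·p₂) ≈ 1.657 rad (95.0°).
Interpolate at f = 5/8 with slerp weights a = sin((1−f)δ)/sin δ ≈ 0.584, b = sin(fδ)/sin δ ≈ 0.863.
p = a·p₁ + b·p₂ ≈ (0.429, -0.450, 0.784); φ = arcsin(p_z) ≈ 51.59°, λ = atan2(p_y, p_x) ≈ -46.35°.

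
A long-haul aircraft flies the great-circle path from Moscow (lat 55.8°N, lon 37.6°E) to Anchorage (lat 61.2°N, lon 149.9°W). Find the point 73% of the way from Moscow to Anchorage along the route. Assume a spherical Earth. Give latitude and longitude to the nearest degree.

≈ lat 78°N, lon 157°W

Convert each endpoint to a unit vector on the sphere (x = cos φ cos λ, y = cos φ sin λ, z = sin φ).
The central angle between the endpoints is δ = arccos(p₁·p₂) ≈ 1.097 rad (62.9°).
Interpolate at f = 0.73 with slerp weights a = sin((1−f)δ)/sin δ ≈ 0.328, b = sin(fδ)/sin δ ≈ 0.807.
p = a·p₁ + b·p₂ ≈ (-0.190, -0.082, 0.978); φ = arcsin(p_z) ≈ 78.04°, λ = atan2(p_y, p_x) ≈ -156.57°.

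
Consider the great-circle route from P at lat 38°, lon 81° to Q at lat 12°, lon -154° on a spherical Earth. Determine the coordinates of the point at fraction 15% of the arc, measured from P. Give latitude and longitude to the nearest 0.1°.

Write both endpoints as unit vectors p₁, p₂ with components (cos φ cos λ, cos φ sin λ, sin φ).
The central angle between the endpoints is δ = arccos(p₁·p₂) ≈ 1.890 rad (108.3°).
Interpolate at f = 0.15 with slerp weights a = sin((1−f)δ)/sin δ ≈ 1.053, b = sin(fδ)/sin δ ≈ 0.295.
p = a·p₁ + b·p₂ ≈ (-0.129, 0.693, 0.709); φ = arcsin(p_z) ≈ 45.18°, λ = atan2(p_y, p_x) ≈ 100.57°.

≈ lat 45.2°, lon 100.6°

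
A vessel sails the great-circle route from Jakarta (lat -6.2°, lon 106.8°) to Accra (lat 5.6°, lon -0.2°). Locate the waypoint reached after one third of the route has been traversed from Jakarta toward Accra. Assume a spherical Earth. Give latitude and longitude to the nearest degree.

Write both endpoints as unit vectors p₁, p₂ with components (cos φ cos λ, cos φ sin λ, sin φ).
The central angle between the endpoints is δ = arccos(p₁·p₂) ≈ 1.875 rad (107.4°).
Interpolate at f = 1/3 with slerp weights a = sin((1−f)δ)/sin δ ≈ 0.995, b = sin(fδ)/sin δ ≈ 0.613.
p = a·p₁ + b·p₂ ≈ (0.325, 0.945, -0.048); φ = arcsin(p_z) ≈ -2.73°, λ = atan2(p_y, p_x) ≈ 71.04°.

≈ lat -3°, lon 71°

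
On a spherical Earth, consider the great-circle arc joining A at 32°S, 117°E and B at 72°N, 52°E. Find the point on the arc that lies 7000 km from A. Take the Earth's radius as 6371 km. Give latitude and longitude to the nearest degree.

≈ 29°N, 99°E

Convert each endpoint to a unit vector on the sphere (x = cos φ cos λ, y = cos φ sin λ, z = sin φ).
The central angle between the endpoints is δ = arccos(p₁·p₂) ≈ 1.975 rad (113.2°). The total great-circle distance is δ·R ≈ 1.975 × 6371 ≈ 12582 km, so the target fraction is f = 7000/12582 ≈ 0.556.
Interpolate at f ≈ 0.556 with slerp weights a = sin((1−f)δ)/sin δ ≈ 0.836, b = sin(fδ)/sin δ ≈ 0.969.
p = a·p₁ + b·p₂ ≈ (-0.137, 0.867, 0.478); φ = arcsin(p_z) ≈ 28.58°, λ = atan2(p_y, p_x) ≈ 99.00°.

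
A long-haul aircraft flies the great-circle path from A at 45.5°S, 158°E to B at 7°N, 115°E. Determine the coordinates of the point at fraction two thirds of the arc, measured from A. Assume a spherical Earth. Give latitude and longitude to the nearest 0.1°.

≈ 11.4°S, 126.5°E

Write both endpoints as unit vectors p₁, p₂ with components (cos φ cos λ, cos φ sin λ, sin φ).
The central angle between the endpoints is δ = arccos(p₁·p₂) ≈ 1.135 rad (65.0°).
Interpolate at f = 2/3 with slerp weights a = sin((1−f)δ)/sin δ ≈ 0.407, b = sin(fδ)/sin δ ≈ 0.757.
p = a·p₁ + b·p₂ ≈ (-0.583, 0.788, -0.198); φ = arcsin(p_z) ≈ -11.44°, λ = atan2(p_y, p_x) ≈ 126.46°.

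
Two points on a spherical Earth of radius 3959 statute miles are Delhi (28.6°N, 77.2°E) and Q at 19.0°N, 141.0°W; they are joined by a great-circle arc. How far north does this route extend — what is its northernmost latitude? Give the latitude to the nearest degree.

≈ 54°N

The great circle lies in the plane with unit normal n̂ = (p₁ × p₂)/|p₁ × p₂|.
Here n̂_z ≈ +0.591; the vertex latitude is φ_max = arccos|n̂_z| ≈ 53.7°.
Check via Clairaut: cos φ_max = |cos φ₁| · sin C = cos(28.6°)·sin(42.3°) ≈ 0.591, again giving ≈ 53.7°.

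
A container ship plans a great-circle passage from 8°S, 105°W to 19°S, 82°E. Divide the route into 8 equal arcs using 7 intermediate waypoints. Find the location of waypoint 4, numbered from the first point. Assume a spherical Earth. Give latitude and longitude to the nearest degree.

≈ 75°S, 171°W

The haversine formula gives a central angle δ ≈ 2.655 rad (152.1°) between the endpoints.
Interpolate at f = 4/8 with slerp weights a = sin((1−f)δ)/sin δ ≈ 2.076, b = sin(fδ)/sin δ ≈ 2.076.
p = a·p₁ + b·p₂ ≈ (-0.259, -0.042, -0.965); φ = arcsin(p_z) ≈ -74.79°, λ = atan2(p_y, p_x) ≈ -170.80°.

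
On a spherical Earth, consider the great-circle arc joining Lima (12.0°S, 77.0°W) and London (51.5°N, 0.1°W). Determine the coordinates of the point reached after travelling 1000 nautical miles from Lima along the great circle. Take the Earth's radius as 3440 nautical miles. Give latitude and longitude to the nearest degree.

≈ 1°N, 67°W

From cos δ = sin φ₁ sin φ₂ + cos φ₁ cos φ₂ cos Δλ, the central angle is δ ≈ 1.596 rad (91.4°). The total great-circle distance is δ·R ≈ 1.596 × 3440 ≈ 5489 nmi, so the target fraction is f = 1000/5489 ≈ 0.182.
Interpolate at f ≈ 0.182 with slerp weights a = sin((1−f)δ)/sin δ ≈ 0.965, b = sin(fδ)/sin δ ≈ 0.287.
p = a·p₁ + b·p₂ ≈ (0.391, -0.920, 0.024); φ = arcsin(p_z) ≈ 1.36°, λ = atan2(p_y, p_x) ≈ -66.99°.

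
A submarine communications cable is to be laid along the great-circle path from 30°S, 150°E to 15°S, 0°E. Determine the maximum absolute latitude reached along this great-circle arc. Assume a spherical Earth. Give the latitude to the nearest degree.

≈ 59°S

The great circle lies in the plane with unit normal n̂ = (p₁ × p₂)/|p₁ × p₂|.
Here n̂_z ≈ -0.520; the vertex latitude is φ_max = arccos|n̂_z| ≈ 58.6°.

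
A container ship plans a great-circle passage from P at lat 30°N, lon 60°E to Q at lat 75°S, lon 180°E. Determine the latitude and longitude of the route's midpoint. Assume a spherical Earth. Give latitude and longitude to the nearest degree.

Convert each endpoint to a unit vector on the sphere (x = cos φ cos λ, y = cos φ sin λ, z = sin φ).
The central angle between the endpoints is δ = arccos(p₁·p₂) ≈ 2.208 rad (126.5°).
Interpolate at f = 1/2 with slerp weights a = sin((1−f)δ)/sin δ ≈ 1.111, b = sin(fδ)/sin δ ≈ 1.111.
p = a·p₁ + b·p₂ ≈ (0.194, 0.833, -0.518); φ = arcsin(p_z) ≈ -31.18°, λ = atan2(p_y, p_x) ≈ 76.92°.

≈ lat 31°S, lon 77°E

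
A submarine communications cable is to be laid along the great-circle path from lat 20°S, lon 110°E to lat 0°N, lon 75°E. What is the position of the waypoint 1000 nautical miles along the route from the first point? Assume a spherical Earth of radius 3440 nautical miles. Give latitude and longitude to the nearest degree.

The haversine formula gives a central angle δ ≈ 0.692 rad (39.7°) between the endpoints. The total great-circle distance is δ·R ≈ 0.692 × 3440 ≈ 2382 nmi, so the target fraction is f = 1000/2382 ≈ 0.420.
Interpolate at f ≈ 0.420 with slerp weights a = sin((1−f)δ)/sin δ ≈ 0.612, b = sin(fδ)/sin δ ≈ 0.449.
p = a·p₁ + b·p₂ ≈ (-0.081, 0.974, -0.209); φ = arcsin(p_z) ≈ -12.09°, λ = atan2(p_y, p_x) ≈ 94.73°.

≈ lat 12°S, lon 95°E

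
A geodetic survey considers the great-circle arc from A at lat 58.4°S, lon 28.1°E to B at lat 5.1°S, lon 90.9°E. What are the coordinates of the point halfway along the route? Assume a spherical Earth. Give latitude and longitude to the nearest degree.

≈ lat 35°S, lon 70°E

Convert each endpoint to a unit vector on the sphere (x = cos φ cos λ, y = cos φ sin λ, z = sin φ).
The central angle between the endpoints is δ = arccos(p₁·p₂) ≈ 1.251 rad (71.7°).
Interpolate at f = 1/2 with slerp weights a = sin((1−f)δ)/sin δ ≈ 0.617, b = sin(fδ)/sin δ ≈ 0.617.
p = a·p₁ + b·p₂ ≈ (0.275, 0.767, -0.580); φ = arcsin(p_z) ≈ -35.46°, λ = atan2(p_y, p_x) ≈ 70.23°.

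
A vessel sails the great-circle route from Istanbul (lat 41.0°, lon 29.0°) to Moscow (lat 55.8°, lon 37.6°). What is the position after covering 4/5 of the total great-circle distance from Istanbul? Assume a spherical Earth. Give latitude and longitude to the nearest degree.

≈ lat 53°, lon 35°

From cos δ = sin φ₁ sin φ₂ + cos φ₁ cos φ₂ cos Δλ, the central angle is δ ≈ 0.276 rad (15.8°).
Interpolate at f = 4/5 with slerp weights a = sin((1−f)δ)/sin δ ≈ 0.202, b = sin(fδ)/sin δ ≈ 0.804.
p = a·p₁ + b·p₂ ≈ (0.492, 0.350, 0.798); φ = arcsin(p_z) ≈ 52.90°, λ = atan2(p_y, p_x) ≈ 35.43°.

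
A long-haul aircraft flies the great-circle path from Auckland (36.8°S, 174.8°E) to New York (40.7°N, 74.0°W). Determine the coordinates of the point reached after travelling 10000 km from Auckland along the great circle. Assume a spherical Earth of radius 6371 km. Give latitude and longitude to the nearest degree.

Write both endpoints as unit vectors p₁, p₂ with components (cos φ cos λ, cos φ sin λ, sin φ).
The central angle between the endpoints is δ = arccos(p₁·p₂) ≈ 2.227 rad (127.6°). The total great-circle distance is δ·R ≈ 2.227 × 6371 ≈ 14189 km, so the target fraction is f = 10000/14189 ≈ 0.705.
Interpolate at f ≈ 0.705 with slerp weights a = sin((1−f)δ)/sin δ ≈ 0.771, b = sin(fδ)/sin δ ≈ 1.262.
p = a·p₁ + b·p₂ ≈ (-0.351, -0.864, 0.361); φ = arcsin(p_z) ≈ 21.16°, λ = atan2(p_y, p_x) ≈ -112.13°.

≈ 21°N, 112°W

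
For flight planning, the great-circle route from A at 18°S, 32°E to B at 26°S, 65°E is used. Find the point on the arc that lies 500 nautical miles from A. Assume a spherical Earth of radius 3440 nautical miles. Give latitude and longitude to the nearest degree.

≈ 21°S, 40°E

The haversine formula gives a central angle δ ≈ 0.550 rad (31.5°) between the endpoints. The total great-circle distance is δ·R ≈ 0.550 × 3440 ≈ 1893 nmi, so the target fraction is f = 500/1893 ≈ 0.264.
Interpolate at f ≈ 0.264 with slerp weights a = sin((1−f)δ)/sin δ ≈ 0.753, b = sin(fδ)/sin δ ≈ 0.277.
p = a·p₁ + b·p₂ ≈ (0.713, 0.605, -0.354); φ = arcsin(p_z) ≈ -20.75°, λ = atan2(p_y, p_x) ≈ 40.34°.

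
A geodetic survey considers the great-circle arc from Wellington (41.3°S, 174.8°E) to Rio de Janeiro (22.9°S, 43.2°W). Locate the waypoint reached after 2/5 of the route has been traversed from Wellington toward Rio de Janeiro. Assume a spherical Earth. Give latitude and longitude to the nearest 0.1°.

Write both endpoints as unit vectors p₁, p₂ with components (cos φ cos λ, cos φ sin λ, sin φ).
The central angle between the endpoints is δ = arccos(p₁·p₂) ≈ 1.863 rad (106.8°).
Interpolate at f = 2/5 with slerp weights a = sin((1−f)δ)/sin δ ≈ 0.939, b = sin(fδ)/sin δ ≈ 0.708.
p = a·p₁ + b·p₂ ≈ (-0.227, -0.383, -0.896); φ = arcsin(p_z) ≈ -63.58°, λ = atan2(p_y, p_x) ≈ -120.67°.

≈ 63.6°S, 120.7°W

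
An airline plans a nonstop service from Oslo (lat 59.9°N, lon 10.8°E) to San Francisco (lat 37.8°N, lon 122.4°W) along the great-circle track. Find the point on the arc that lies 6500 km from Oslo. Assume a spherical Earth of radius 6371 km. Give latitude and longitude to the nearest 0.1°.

Convert each endpoint to a unit vector on the sphere (x = cos φ cos λ, y = cos φ sin λ, z = sin φ).
The central angle between the endpoints is δ = arccos(p₁·p₂) ≈ 1.309 rad (75.0°). The total great-circle distance is δ·R ≈ 1.309 × 6371 ≈ 8338 km, so the target fraction is f = 6500/8338 ≈ 0.780.
Interpolate at f ≈ 0.780 with slerp weights a = sin((1−f)δ)/sin δ ≈ 0.295, b = sin(fδ)/sin δ ≈ 0.882.
p = a·p₁ + b·p₂ ≈ (-0.228, -0.561, 0.796); φ = arcsin(p_z) ≈ 52.72°, λ = atan2(p_y, p_x) ≈ -112.16°.

≈ lat 52.7°N, lon 112.2°W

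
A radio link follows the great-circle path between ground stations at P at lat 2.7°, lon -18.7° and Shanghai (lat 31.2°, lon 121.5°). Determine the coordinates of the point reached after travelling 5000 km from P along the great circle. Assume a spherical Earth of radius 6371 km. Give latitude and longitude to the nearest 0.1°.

Write both endpoints as unit vectors p₁, p₂ with components (cos φ cos λ, cos φ sin λ, sin φ).
The central angle between the endpoints is δ = arccos(p₁·p₂) ≈ 2.255 rad (129.2°). The total great-circle distance is δ·R ≈ 2.255 × 6371 ≈ 14366 km, so the target fraction is f = 5000/14366 ≈ 0.348.
Interpolate at f ≈ 0.348 with slerp weights a = sin((1−f)δ)/sin δ ≈ 1.284, b = sin(fδ)/sin δ ≈ 0.912.
p = a·p₁ + b·p₂ ≈ (0.807, 0.254, 0.533); φ = arcsin(p_z) ≈ 32.20°, λ = atan2(p_y, p_x) ≈ 17.46°.

≈ lat 32.2°, lon 17.5°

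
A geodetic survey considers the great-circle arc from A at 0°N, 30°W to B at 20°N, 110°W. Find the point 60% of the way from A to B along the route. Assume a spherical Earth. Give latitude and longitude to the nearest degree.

≈ 15°N, 77°W

Write both endpoints as unit vectors p₁, p₂ with components (cos φ cos λ, cos φ sin λ, sin φ).
The central angle between the endpoints is δ = arccos(p₁·p₂) ≈ 1.407 rad (80.6°).
Interpolate at f = 0.60 with slerp weights a = sin((1−f)δ)/sin δ ≈ 0.541, b = sin(fδ)/sin δ ≈ 0.758.
p = a·p₁ + b·p₂ ≈ (0.225, -0.939, 0.259); φ = arcsin(p_z) ≈ 15.02°, λ = atan2(p_y, p_x) ≈ -76.54°.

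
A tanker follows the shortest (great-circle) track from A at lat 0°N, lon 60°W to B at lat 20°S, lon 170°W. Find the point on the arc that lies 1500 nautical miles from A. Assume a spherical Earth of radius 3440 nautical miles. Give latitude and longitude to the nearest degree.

≈ lat 9°S, lon 83°W

Convert each endpoint to a unit vector on the sphere (x = cos φ cos λ, y = cos φ sin λ, z = sin φ).
The central angle between the endpoints is δ = arccos(p₁·p₂) ≈ 1.898 rad (108.7°). The total great-circle distance is δ·R ≈ 1.898 × 3440 ≈ 6529 nmi, so the target fraction is f = 1500/6529 ≈ 0.230.
Interpolate at f ≈ 0.230 with slerp weights a = sin((1−f)δ)/sin δ ≈ 1.050, b = sin(fδ)/sin δ ≈ 0.446.
p = a·p₁ + b·p₂ ≈ (0.112, -0.982, -0.153); φ = arcsin(p_z) ≈ -8.77°, λ = atan2(p_y, p_x) ≈ -83.49°.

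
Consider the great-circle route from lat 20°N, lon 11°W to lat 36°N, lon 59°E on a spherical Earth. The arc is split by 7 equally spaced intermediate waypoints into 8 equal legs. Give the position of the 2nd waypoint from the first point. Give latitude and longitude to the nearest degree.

From cos δ = sin φ₁ sin φ₂ + cos φ₁ cos φ₂ cos Δλ, the central angle is δ ≈ 1.092 rad (62.5°).
Interpolate at f = 2/8 with slerp weights a = sin((1−f)δ)/sin δ ≈ 0.823, b = sin(fδ)/sin δ ≈ 0.304.
p = a·p₁ + b·p₂ ≈ (0.886, 0.063, 0.460); φ = arcsin(p_z) ≈ 27.39°, λ = atan2(p_y, p_x) ≈ 4.07°.

≈ lat 27°N, lon 4°E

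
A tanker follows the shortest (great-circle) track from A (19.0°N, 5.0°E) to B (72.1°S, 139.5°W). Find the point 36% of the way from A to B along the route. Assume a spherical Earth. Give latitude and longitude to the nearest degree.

Write both endpoints as unit vectors p₁, p₂ with components (cos φ cos λ, cos φ sin λ, sin φ).
The central angle between the endpoints is δ = arccos(p₁·p₂) ≈ 2.149 rad (123.1°).
Interpolate at f = 0.36 with slerp weights a = sin((1−f)δ)/sin δ ≈ 1.171, b = sin(fδ)/sin δ ≈ 0.834.
p = a·p₁ + b·p₂ ≈ (0.908, -0.070, -0.413); φ = arcsin(p_z) ≈ -24.37°, λ = atan2(p_y, p_x) ≈ -4.41°.

≈ (24°S, 4°W)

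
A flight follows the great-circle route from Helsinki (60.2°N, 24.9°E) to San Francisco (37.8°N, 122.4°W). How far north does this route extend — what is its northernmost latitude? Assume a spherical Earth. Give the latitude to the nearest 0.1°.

≈ 77.5°N

The great circle lies in the plane with unit normal n̂ = (p₁ × p₂)/|p₁ × p₂|.
Here n̂_z ≈ -0.217; the vertex latitude is φ_max = arccos|n̂_z| ≈ 77.5°.
Check via Clairaut: cos φ_max = |cos φ₁| · sin C = cos(60.2°)·sin(25.8°) ≈ 0.217, again giving ≈ 77.5°.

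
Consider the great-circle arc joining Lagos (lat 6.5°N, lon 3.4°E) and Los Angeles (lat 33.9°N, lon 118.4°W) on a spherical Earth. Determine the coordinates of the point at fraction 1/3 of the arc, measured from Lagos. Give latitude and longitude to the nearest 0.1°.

≈ lat 28.8°N, lon 28.3°W

Write both endpoints as unit vectors p₁, p₂ with components (cos φ cos λ, cos φ sin λ, sin φ).
The central angle between the endpoints is δ = arccos(p₁·p₂) ≈ 1.951 rad (111.8°).
Interpolate at f = 1/3 with slerp weights a = sin((1−f)δ)/sin δ ≈ 1.038, b = sin(fδ)/sin δ ≈ 0.652.
p = a·p₁ + b·p₂ ≈ (0.772, -0.415, 0.481); φ = arcsin(p_z) ≈ 28.77°, λ = atan2(p_y, p_x) ≈ -28.26°.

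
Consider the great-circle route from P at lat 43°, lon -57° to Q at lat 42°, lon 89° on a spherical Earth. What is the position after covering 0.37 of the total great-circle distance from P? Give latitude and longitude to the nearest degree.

Convert each endpoint to a unit vector on the sphere (x = cos φ cos λ, y = cos φ sin λ, z = sin φ).
The central angle between the endpoints is δ = arccos(p₁·p₂) ≈ 1.565 rad (89.7°).
Interpolate at f = 0.37 with slerp weights a = sin((1−f)δ)/sin δ ≈ 0.834, b = sin(fδ)/sin δ ≈ 0.547.
p = a·p₁ + b·p₂ ≈ (0.339, -0.105, 0.935); φ = arcsin(p_z) ≈ 69.20°, λ = atan2(p_y, p_x) ≈ -17.17°.

≈ lat 69°, lon -17°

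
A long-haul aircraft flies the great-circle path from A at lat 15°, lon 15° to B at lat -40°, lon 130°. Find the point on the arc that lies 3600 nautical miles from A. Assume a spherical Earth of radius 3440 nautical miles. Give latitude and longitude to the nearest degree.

≈ lat -22°, lon 63°

Write both endpoints as unit vectors p₁, p₂ with components (cos φ cos λ, cos φ sin λ, sin φ).
The central angle between the endpoints is δ = arccos(p₁·p₂) ≈ 2.070 rad (118.6°). The total great-circle distance is δ·R ≈ 2.070 × 3440 ≈ 7122 nmi, so the target fraction is f = 3600/7122 ≈ 0.505.
Interpolate at f ≈ 0.505 with slerp weights a = sin((1−f)δ)/sin δ ≈ 0.973, b = sin(fδ)/sin δ ≈ 0.986.
p = a·p₁ + b·p₂ ≈ (0.422, 0.822, -0.382); φ = arcsin(p_z) ≈ -22.46°, λ = atan2(p_y, p_x) ≈ 62.81°.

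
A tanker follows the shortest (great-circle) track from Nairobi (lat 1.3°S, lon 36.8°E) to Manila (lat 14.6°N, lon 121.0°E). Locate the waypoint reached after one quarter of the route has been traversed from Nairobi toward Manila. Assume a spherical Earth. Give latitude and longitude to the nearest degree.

≈ lat 4°N, lon 57°E

Write both endpoints as unit vectors p₁, p₂ with components (cos φ cos λ, cos φ sin λ, sin φ).
The central angle between the endpoints is δ = arccos(p₁·p₂) ≈ 1.479 rad (84.7°).
Interpolate at f = 1/4 with slerp weights a = sin((1−f)δ)/sin δ ≈ 0.899, b = sin(fδ)/sin δ ≈ 0.363.
p = a·p₁ + b·p₂ ≈ (0.539, 0.839, 0.071); φ = arcsin(p_z) ≈ 4.07°, λ = atan2(p_y, p_x) ≈ 57.30°.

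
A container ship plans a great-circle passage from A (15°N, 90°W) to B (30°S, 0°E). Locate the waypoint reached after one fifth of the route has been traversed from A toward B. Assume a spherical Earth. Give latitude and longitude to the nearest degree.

Convert each endpoint to a unit vector on the sphere (x = cos φ cos λ, y = cos φ sin λ, z = sin φ).
The central angle between the endpoints is δ = arccos(p₁·p₂) ≈ 1.701 rad (97.4°).
Interpolate at f = 1/5 with slerp weights a = sin((1−f)δ)/sin δ ≈ 0.986, b = sin(fδ)/sin δ ≈ 0.336.
p = a·p₁ + b·p₂ ≈ (0.291, -0.953, 0.087); φ = arcsin(p_z) ≈ 4.99°, λ = atan2(p_y, p_x) ≈ -72.99°.

≈ (5°N, 73°W)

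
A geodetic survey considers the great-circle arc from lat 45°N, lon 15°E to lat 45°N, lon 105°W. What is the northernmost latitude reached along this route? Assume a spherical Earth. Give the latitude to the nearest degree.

The great circle lies in the plane with unit normal n̂ = (p₁ × p₂)/|p₁ × p₂|.
Here n̂_z ≈ -0.447; the vertex latitude is φ_max = arccos|n̂_z| ≈ 63.4°.
Check via Clairaut: cos φ_max = |cos φ₁| · sin C = cos(45.0°)·sin(39.2°) ≈ 0.447, again giving ≈ 63.4°.

≈ 63°N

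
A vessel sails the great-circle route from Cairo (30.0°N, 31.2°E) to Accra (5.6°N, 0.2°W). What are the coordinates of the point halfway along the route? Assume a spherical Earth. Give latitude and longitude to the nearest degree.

≈ (18°N, 14°E)

The haversine formula gives a central angle δ ≈ 0.669 rad (38.3°) between the endpoints.
Interpolate at f = 1/2 with slerp weights a = sin((1−f)δ)/sin δ ≈ 0.529, b = sin(fδ)/sin δ ≈ 0.529.
p = a·p₁ + b·p₂ ≈ (0.919, 0.236, 0.316); φ = arcsin(p_z) ≈ 18.44°, λ = atan2(p_y, p_x) ≈ 14.38°.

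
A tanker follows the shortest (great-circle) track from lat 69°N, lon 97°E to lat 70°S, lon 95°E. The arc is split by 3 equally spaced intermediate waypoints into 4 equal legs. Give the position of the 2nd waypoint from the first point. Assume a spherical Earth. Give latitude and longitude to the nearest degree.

≈ lat 1°S, lon 96°E

From cos δ = sin φ₁ sin φ₂ + cos φ₁ cos φ₂ cos Δλ, the central angle is δ ≈ 2.426 rad (139.0°).
Interpolate at f = 2/4 with slerp weights a = sin((1−f)δ)/sin δ ≈ 1.428, b = sin(fδ)/sin δ ≈ 1.428.
p = a·p₁ + b·p₂ ≈ (-0.105, 0.994, -0.009); φ = arcsin(p_z) ≈ -0.50°, λ = atan2(p_y, p_x) ≈ 96.02°.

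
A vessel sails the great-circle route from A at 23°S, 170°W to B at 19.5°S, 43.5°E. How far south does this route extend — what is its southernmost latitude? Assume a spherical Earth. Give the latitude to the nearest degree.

≈ 53°S

The great circle lies in the plane with unit normal n̂ = (p₁ × p₂)/|p₁ × p₂|.
Here n̂_z ≈ -0.595; the vertex latitude is φ_max = arccos|n̂_z| ≈ 53.5°.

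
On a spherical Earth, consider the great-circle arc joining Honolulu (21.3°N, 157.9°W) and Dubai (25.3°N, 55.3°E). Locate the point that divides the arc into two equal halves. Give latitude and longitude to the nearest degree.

≈ 56°N, 132°E

The haversine formula gives a central angle δ ≈ 2.153 rad (123.3°) between the endpoints.
Interpolate at f = 1/2 with slerp weights a = sin((1−f)δ)/sin δ ≈ 1.054, b = sin(fδ)/sin δ ≈ 1.054.
p = a·p₁ + b·p₂ ≈ (-0.367, 0.414, 0.833); φ = arcsin(p_z) ≈ 56.41°, λ = atan2(p_y, p_x) ≈ 131.59°.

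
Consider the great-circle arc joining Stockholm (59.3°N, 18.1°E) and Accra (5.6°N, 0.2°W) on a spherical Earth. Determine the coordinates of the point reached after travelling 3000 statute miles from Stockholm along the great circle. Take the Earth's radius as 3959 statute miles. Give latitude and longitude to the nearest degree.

≈ 17°N, 2°E

The haversine formula gives a central angle δ ≈ 0.969 rad (55.5°) between the endpoints. The total great-circle distance is δ·R ≈ 0.969 × 3959 ≈ 3835 mi, so the target fraction is f = 3000/3835 ≈ 0.782.
Interpolate at f ≈ 0.782 with slerp weights a = sin((1−f)δ)/sin δ ≈ 0.254, b = sin(fδ)/sin δ ≈ 0.834.
p = a·p₁ + b·p₂ ≈ (0.953, 0.037, 0.300); φ = arcsin(p_z) ≈ 17.45°, λ = atan2(p_y, p_x) ≈ 2.25°.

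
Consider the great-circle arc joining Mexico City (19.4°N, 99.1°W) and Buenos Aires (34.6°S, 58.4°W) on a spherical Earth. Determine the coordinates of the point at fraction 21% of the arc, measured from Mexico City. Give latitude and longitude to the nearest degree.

≈ 8°N, 91°W

Convert each endpoint to a unit vector on the sphere (x = cos φ cos λ, y = cos φ sin λ, z = sin φ).
The central angle between the endpoints is δ = arccos(p₁·p₂) ≈ 1.159 rad (66.4°).
Interpolate at f = 0.21 with slerp weights a = sin((1−f)δ)/sin δ ≈ 0.865, b = sin(fδ)/sin δ ≈ 0.263.
p = a·p₁ + b·p₂ ≈ (-0.016, -0.990, 0.138); φ = arcsin(p_z) ≈ 7.94°, λ = atan2(p_y, p_x) ≈ -90.91°.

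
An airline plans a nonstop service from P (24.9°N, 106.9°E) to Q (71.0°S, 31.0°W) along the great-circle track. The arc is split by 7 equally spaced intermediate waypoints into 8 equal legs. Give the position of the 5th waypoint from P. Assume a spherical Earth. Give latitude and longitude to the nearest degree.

≈ (52°S, 81°E)

From cos δ = sin φ₁ sin φ₂ + cos φ₁ cos φ₂ cos Δλ, the central angle is δ ≈ 2.236 rad (128.1°).
Interpolate at f = 5/8 with slerp weights a = sin((1−f)δ)/sin δ ≈ 0.945, b = sin(fδ)/sin δ ≈ 1.252.
p = a·p₁ + b·p₂ ≈ (0.100, 0.610, -0.786); φ = arcsin(p_z) ≈ -51.79°, λ = atan2(p_y, p_x) ≈ 80.68°.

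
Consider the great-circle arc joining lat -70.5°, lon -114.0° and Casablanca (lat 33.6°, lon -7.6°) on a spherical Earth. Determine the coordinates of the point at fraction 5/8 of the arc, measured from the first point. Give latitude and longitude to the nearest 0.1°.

Write both endpoints as unit vectors p₁, p₂ with components (cos φ cos λ, cos φ sin λ, sin φ).
The central angle between the endpoints is δ = arccos(p₁·p₂) ≈ 2.214 rad (126.9°).
Interpolate at f = 5/8 with slerp weights a = sin((1−f)δ)/sin δ ≈ 0.923, b = sin(fδ)/sin δ ≈ 1.228.
p = a·p₁ + b·p₂ ≈ (0.889, -0.417, -0.190); φ = arcsin(p_z) ≈ -10.96°, λ = atan2(p_y, p_x) ≈ -25.12°.

≈ lat -11.0°, lon -25.1°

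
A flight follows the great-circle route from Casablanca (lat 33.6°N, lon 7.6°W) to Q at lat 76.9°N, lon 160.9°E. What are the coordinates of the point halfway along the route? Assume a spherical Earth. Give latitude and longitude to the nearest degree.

≈ lat 68°N, lon 3°W

Write both endpoints as unit vectors p₁, p₂ with components (cos φ cos λ, cos φ sin λ, sin φ).
The central angle between the endpoints is δ = arccos(p₁·p₂) ≈ 1.209 rad (69.3°).
Interpolate at f = 1/2 with slerp weights a = sin((1−f)δ)/sin δ ≈ 0.608, b = sin(fδ)/sin δ ≈ 0.608.
p = a·p₁ + b·p₂ ≈ (0.372, -0.022, 0.928); φ = arcsin(p_z) ≈ 68.15°, λ = atan2(p_y, p_x) ≈ -3.37°.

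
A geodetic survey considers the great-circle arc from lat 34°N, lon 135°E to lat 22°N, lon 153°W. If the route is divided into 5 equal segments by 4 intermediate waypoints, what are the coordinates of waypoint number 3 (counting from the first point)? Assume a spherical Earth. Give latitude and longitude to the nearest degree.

From cos δ = sin φ₁ sin φ₂ + cos φ₁ cos φ₂ cos Δλ, the central angle is δ ≈ 1.107 rad (63.4°).
Interpolate at f = 3/5 with slerp weights a = sin((1−f)δ)/sin δ ≈ 0.479, b = sin(fδ)/sin δ ≈ 0.689.
p = a·p₁ + b·p₂ ≈ (-0.850, -0.009, 0.526); φ = arcsin(p_z) ≈ 31.75°, λ = atan2(p_y, p_x) ≈ -179.38°.

≈ lat 32°N, lon 179°W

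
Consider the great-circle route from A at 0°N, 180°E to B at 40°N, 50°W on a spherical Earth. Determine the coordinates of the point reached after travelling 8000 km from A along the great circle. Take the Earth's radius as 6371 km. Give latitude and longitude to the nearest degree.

Convert each endpoint to a unit vector on the sphere (x = cos φ cos λ, y = cos φ sin λ, z = sin φ).
The central angle between the endpoints is δ = arccos(p₁·p₂) ≈ 2.086 rad (119.5°). The total great-circle distance is δ·R ≈ 2.086 × 6371 ≈ 13288 km, so the target fraction is f = 8000/13288 ≈ 0.602.
Interpolate at f ≈ 0.602 with slerp weights a = sin((1−f)δ)/sin δ ≈ 0.848, b = sin(fδ)/sin δ ≈ 1.092.
p = a·p₁ + b·p₂ ≈ (-0.310, -0.641, 0.702); φ = arcsin(p_z) ≈ 44.60°, λ = atan2(p_y, p_x) ≈ -115.80°.

≈ 45°N, 116°W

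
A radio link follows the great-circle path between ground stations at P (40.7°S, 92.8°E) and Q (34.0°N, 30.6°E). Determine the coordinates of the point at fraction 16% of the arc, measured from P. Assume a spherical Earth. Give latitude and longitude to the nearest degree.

Write both endpoints as unit vectors p₁, p₂ with components (cos φ cos λ, cos φ sin λ, sin φ).
The central angle between the endpoints is δ = arccos(p₁·p₂) ≈ 1.642 rad (94.1°).
Interpolate at f = 0.16 with slerp weights a = sin((1−f)δ)/sin δ ≈ 0.984, b = sin(fδ)/sin δ ≈ 0.260.
p = a·p₁ + b·p₂ ≈ (0.149, 0.855, -0.496); φ = arcsin(p_z) ≈ -29.75°, λ = atan2(p_y, p_x) ≈ 80.09°.

≈ (30°S, 80°E)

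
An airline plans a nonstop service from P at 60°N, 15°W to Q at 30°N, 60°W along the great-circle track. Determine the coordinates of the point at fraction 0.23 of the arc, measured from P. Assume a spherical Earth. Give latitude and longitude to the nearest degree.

≈ 55°N, 31°W

Convert each endpoint to a unit vector on the sphere (x = cos φ cos λ, y = cos φ sin λ, z = sin φ).
The central angle between the endpoints is δ = arccos(p₁·p₂) ≈ 0.739 rad (42.3°).
Interpolate at f = 0.23 with slerp weights a = sin((1−f)δ)/sin δ ≈ 0.800, b = sin(fδ)/sin δ ≈ 0.251.
p = a·p₁ + b·p₂ ≈ (0.495, -0.292, 0.818); φ = arcsin(p_z) ≈ 54.92°, λ = atan2(p_y, p_x) ≈ -30.52°.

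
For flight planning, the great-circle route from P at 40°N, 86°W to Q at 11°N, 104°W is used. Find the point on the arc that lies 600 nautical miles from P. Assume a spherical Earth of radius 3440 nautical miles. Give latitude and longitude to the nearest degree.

≈ 32°N, 92°W

Convert each endpoint to a unit vector on the sphere (x = cos φ cos λ, y = cos φ sin λ, z = sin φ).
The central angle between the endpoints is δ = arccos(p₁·p₂) ≈ 0.578 rad (33.1°). The total great-circle distance is δ·R ≈ 0.578 × 3440 ≈ 1987 nmi, so the target fraction is f = 600/1987 ≈ 0.302.
Interpolate at f ≈ 0.302 with slerp weights a = sin((1−f)δ)/sin δ ≈ 0.719, b = sin(fδ)/sin δ ≈ 0.318.
p = a·p₁ + b·p₂ ≈ (-0.037, -0.852, 0.523); φ = arcsin(p_z) ≈ 31.50°, λ = atan2(p_y, p_x) ≈ -92.49°.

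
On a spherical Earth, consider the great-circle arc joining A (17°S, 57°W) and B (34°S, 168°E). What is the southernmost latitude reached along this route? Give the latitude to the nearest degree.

≈ 52°S

The great circle lies in the plane with unit normal n̂ = (p₁ × p₂)/|p₁ × p₂|.
Here n̂_z ≈ -0.611; the vertex latitude is φ_max = arccos|n̂_z| ≈ 52.4°.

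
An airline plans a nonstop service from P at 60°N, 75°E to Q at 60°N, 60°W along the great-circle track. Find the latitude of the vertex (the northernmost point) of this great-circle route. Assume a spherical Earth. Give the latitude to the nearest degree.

≈ 78°N

The great circle lies in the plane with unit normal n̂ = (p₁ × p₂)/|p₁ × p₂|.
Here n̂_z ≈ -0.216; the vertex latitude is φ_max = arccos|n̂_z| ≈ 77.5°.
Check via Clairaut: cos φ_max = |cos φ₁| · sin C = cos(60.0°)·sin(25.6°) ≈ 0.216, again giving ≈ 77.5°.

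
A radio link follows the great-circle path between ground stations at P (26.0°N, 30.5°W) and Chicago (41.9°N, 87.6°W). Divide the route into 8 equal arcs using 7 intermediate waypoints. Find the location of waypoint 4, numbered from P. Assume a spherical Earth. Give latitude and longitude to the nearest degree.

Write both endpoints as unit vectors p₁, p₂ with components (cos φ cos λ, cos φ sin λ, sin φ).
The central angle between the endpoints is δ = arccos(p₁·p₂) ≈ 0.855 rad (49.0°).
Interpolate at f = 4/8 with slerp weights a = sin((1−f)δ)/sin δ ≈ 0.549, b = sin(fδ)/sin δ ≈ 0.549.
p = a·p₁ + b·p₂ ≈ (0.443, -0.659, 0.608); φ = arcsin(p_z) ≈ 37.43°, λ = atan2(p_y, p_x) ≈ -56.12°.

≈ (37°N, 56°W)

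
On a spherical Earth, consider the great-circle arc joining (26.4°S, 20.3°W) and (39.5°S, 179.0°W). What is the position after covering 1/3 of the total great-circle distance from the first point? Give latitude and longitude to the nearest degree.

≈ (60°S, 42°W)

From cos δ = sin φ₁ sin φ₂ + cos φ₁ cos φ₂ cos Δλ, the central angle is δ ≈ 1.940 rad (111.2°).
Interpolate at f = 1/3 with slerp weights a = sin((1−f)δ)/sin δ ≈ 1.031, b = sin(fδ)/sin δ ≈ 0.646.
p = a·p₁ + b·p₂ ≈ (0.368, -0.329, -0.870); φ = arcsin(p_z) ≈ -60.42°, λ = atan2(p_y, p_x) ≈ -41.82°.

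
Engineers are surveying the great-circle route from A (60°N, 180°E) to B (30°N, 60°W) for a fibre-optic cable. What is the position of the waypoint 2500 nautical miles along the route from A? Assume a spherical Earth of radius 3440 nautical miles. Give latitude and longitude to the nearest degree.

≈ (59°N, 91°W)

Convert each endpoint to a unit vector on the sphere (x = cos φ cos λ, y = cos φ sin λ, z = sin φ).
The central angle between the endpoints is δ = arccos(p₁·p₂) ≈ 1.353 rad (77.5°). The total great-circle distance is δ·R ≈ 1.353 × 3440 ≈ 4653 nmi, so the target fraction is f = 2500/4653 ≈ 0.537.
Interpolate at f ≈ 0.537 with slerp weights a = sin((1−f)δ)/sin δ ≈ 0.600, b = sin(fδ)/sin δ ≈ 0.681.
p = a·p₁ + b·p₂ ≈ (-0.005, -0.510, 0.860); φ = arcsin(p_z) ≈ 59.31°, λ = atan2(p_y, p_x) ≈ -90.59°.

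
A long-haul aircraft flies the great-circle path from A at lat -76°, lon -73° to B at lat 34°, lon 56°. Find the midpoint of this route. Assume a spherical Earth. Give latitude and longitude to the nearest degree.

≈ lat -30°, lon 40°

Write both endpoints as unit vectors p₁, p₂ with components (cos φ cos λ, cos φ sin λ, sin φ).
The central angle between the endpoints is δ = arccos(p₁·p₂) ≈ 2.303 rad (132.0°).
Interpolate at f = 1/2 with slerp weights a = sin((1−f)δ)/sin δ ≈ 1.229, b = sin(fδ)/sin δ ≈ 1.229.
p = a·p₁ + b·p₂ ≈ (0.657, 0.560, -0.505); φ = arcsin(p_z) ≈ -30.34°, λ = atan2(p_y, p_x) ≈ 40.48°.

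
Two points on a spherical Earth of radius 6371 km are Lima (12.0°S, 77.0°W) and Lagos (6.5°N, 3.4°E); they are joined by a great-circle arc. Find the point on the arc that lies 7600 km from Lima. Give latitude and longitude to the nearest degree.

The haversine formula gives a central angle δ ≈ 1.432 rad (82.0°) between the endpoints. The total great-circle distance is δ·R ≈ 1.432 × 6371 ≈ 9122 km, so the target fraction is f = 7600/9122 ≈ 0.833.
Interpolate at f ≈ 0.833 with slerp weights a = sin((1−f)δ)/sin δ ≈ 0.239, b = sin(fδ)/sin δ ≈ 0.938.
p = a·p₁ + b·p₂ ≈ (0.983, -0.172, 0.057); φ = arcsin(p_z) ≈ 3.24°, λ = atan2(p_y, p_x) ≈ -9.95°.

≈ 3°N, 10°W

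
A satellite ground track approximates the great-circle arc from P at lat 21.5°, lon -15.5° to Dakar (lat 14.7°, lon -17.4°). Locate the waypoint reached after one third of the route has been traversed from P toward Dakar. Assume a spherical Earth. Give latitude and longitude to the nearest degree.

≈ lat 19°, lon -16°

Write both endpoints as unit vectors p₁, p₂ with components (cos φ cos λ, cos φ sin λ, sin φ).
The central angle between the endpoints is δ = arccos(p₁·p₂) ≈ 0.123 rad (7.0°).
Interpolate at f = 1/3 with slerp weights a = sin((1−f)δ)/sin δ ≈ 0.668, b = sin(fδ)/sin δ ≈ 0.334.
p = a·p₁ + b·p₂ ≈ (0.907, -0.263, 0.329); φ = arcsin(p_z) ≈ 19.24°, λ = atan2(p_y, p_x) ≈ -16.15°.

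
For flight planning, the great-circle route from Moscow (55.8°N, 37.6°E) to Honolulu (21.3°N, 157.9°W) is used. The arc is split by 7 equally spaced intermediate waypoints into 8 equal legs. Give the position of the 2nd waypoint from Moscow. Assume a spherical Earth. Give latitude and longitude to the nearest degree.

≈ (79°N, 71°E)

Write both endpoints as unit vectors p₁, p₂ with components (cos φ cos λ, cos φ sin λ, sin φ).
The central angle between the endpoints is δ = arccos(p₁·p₂) ≈ 1.776 rad (101.8°).
Interpolate at f = 2/8 with slerp weights a = sin((1−f)δ)/sin δ ≈ 0.993, b = sin(fδ)/sin δ ≈ 0.439.
p = a·p₁ + b·p₂ ≈ (0.063, 0.187, 0.980); φ = arcsin(p_z) ≈ 78.64°, λ = atan2(p_y, p_x) ≈ 71.30°.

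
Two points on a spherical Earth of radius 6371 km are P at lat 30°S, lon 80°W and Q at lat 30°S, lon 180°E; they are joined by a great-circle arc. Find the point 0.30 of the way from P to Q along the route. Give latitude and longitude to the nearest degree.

≈ lat 40°S, lon 108°W

Write both endpoints as unit vectors p₁, p₂ with components (cos φ cos λ, cos φ sin λ, sin φ).
The central angle between the endpoints is δ = arccos(p₁·p₂) ≈ 1.451 rad (83.1°).
Interpolate at f = 0.30 with slerp weights a = sin((1−f)δ)/sin δ ≈ 0.856, b = sin(fδ)/sin δ ≈ 0.425.
p = a·p₁ + b·p₂ ≈ (-0.239, -0.730, -0.640); φ = arcsin(p_z) ≈ -39.81°, λ = atan2(p_y, p_x) ≈ -108.13°.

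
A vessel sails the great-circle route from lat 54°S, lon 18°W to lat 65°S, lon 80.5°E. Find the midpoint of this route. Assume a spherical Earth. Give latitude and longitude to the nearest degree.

≈ lat 69°S, lon 21°E

From cos δ = sin φ₁ sin φ₂ + cos φ₁ cos φ₂ cos Δλ, the central angle is δ ≈ 0.800 rad (45.9°).
Interpolate at f = 1/2 with slerp weights a = sin((1−f)δ)/sin δ ≈ 0.543, b = sin(fδ)/sin δ ≈ 0.543.
p = a·p₁ + b·p₂ ≈ (0.341, 0.128, -0.931); φ = arcsin(p_z) ≈ -68.63°, λ = atan2(p_y, p_x) ≈ 20.51°.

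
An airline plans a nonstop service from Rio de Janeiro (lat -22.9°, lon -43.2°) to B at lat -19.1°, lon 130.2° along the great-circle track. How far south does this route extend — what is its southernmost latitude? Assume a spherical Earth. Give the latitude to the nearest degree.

≈ -81°

The great circle lies in the plane with unit normal n̂ = (p₁ × p₂)/|p₁ × p₂|.
Here n̂_z ≈ +0.148; the vertex latitude is φ_max = arccos|n̂_z| ≈ 81.5°.
Check via Clairaut: cos φ_max = |cos φ₁| · sin C = cos(22.9°)·sin(170.7°) ≈ 0.148, again giving ≈ 81.5°.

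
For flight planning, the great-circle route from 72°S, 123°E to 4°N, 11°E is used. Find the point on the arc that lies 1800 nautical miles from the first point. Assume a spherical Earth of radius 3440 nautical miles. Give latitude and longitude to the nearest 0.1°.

≈ 61.2°S, 45.7°E

Convert each endpoint to a unit vector on the sphere (x = cos φ cos λ, y = cos φ sin λ, z = sin φ).
The central angle between the endpoints is δ = arccos(p₁·p₂) ≈ 1.754 rad (100.5°). The total great-circle distance is δ·R ≈ 1.754 × 3440 ≈ 6032 nmi, so the target fraction is f = 1800/6032 ≈ 0.298.
Interpolate at f ≈ 0.298 with slerp weights a = sin((1−f)δ)/sin δ ≈ 0.959, b = sin(fδ)/sin δ ≈ 0.508.
p = a·p₁ + b·p₂ ≈ (0.336, 0.345, -0.876); φ = arcsin(p_z) ≈ -61.19°, λ = atan2(p_y, p_x) ≈ 45.75°.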